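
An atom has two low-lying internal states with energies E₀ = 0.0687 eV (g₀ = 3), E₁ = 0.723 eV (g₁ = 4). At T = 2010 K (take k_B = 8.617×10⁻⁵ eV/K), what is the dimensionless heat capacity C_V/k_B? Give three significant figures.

0.410

k_BT = 8.617×10⁻⁵ × 2010 K = 0.17320 eV.
Eᵢ/kT = 0.39665, 4.1744.
Z = Σ gᵢe^(−Eᵢ/kT) = 3·e^(−0.39665) + 4·e^(−4.1744) = 2.0177 + 0.061538 = 2.0792.
⟨E⟩ = 0.088067 eV, ⟨E²⟩ = 0.020051 eV².
C_V/k_B = (⟨E²⟩ − ⟨E⟩²)/(kT)² = (0.020051 − 0.0077558)/0.029998 = 0.410.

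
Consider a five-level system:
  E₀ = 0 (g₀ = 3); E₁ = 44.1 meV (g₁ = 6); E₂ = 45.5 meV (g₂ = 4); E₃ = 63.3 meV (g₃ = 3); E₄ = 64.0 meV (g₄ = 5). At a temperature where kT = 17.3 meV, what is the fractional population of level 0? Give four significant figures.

Eᵢ/kT = 0, 2.54913, 2.63006, 3.65896, 3.69942.
Z = Σ gᵢe^(−Eᵢ/kT) = 3·e^(−0) + 6·e^(−2.54913) + 4·e^(−2.63006) + 3·e^(−3.65896) + 5·e^(−3.69942) = 3.00000 + 0.468898 + 0.288297 + 0.0772779 + 0.123689 = 3.95816.
P₀ = g₀ e^(−E₀/kT) / Z = 3.00000/3.95816 = 0.7579.

0.7579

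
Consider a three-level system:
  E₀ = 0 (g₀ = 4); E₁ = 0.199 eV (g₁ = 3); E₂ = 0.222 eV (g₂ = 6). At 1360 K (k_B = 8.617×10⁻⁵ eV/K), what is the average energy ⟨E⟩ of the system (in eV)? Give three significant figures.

0.0568 eV

k_BT = 8.617×10⁻⁵ × 1360 K = 0.11719 eV.
Eᵢ/kT = 0, 1.6981, 1.8944.
Z = Σ gᵢe^(−Eᵢ/kT) = 4·e^(−0) + 3·e^(−1.6981) + 6·e^(−1.8944) = 4.0000 + 0.54909 + 0.90245 = 5.4515.
⟨E⟩ = Σ Eᵢ gᵢe^(−Eᵢ/kT) / Z = (0·4.0000 + 0.199·0.54909 + 0.222·0.90245) / 5.4515 = 0.0568 eV.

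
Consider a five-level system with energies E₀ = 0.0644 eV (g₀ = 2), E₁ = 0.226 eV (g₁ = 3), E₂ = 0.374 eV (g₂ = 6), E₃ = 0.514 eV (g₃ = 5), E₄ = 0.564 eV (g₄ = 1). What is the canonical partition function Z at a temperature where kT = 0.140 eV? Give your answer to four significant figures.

Z = 2.420

Eᵢ/kT = 0.460000, 1.61429, 2.67143, 3.67143, 4.02857.
Z = Σ gᵢe^(−Eᵢ/kT) = 2·e^(−0.460000) + 3·e^(−1.61429) + 6·e^(−2.67143) + 5·e^(−3.67143) + 1·e^(−4.02857) = 1.26257 + 0.597096 + 0.414920 + 0.127200 + 0.0177998 = 2.41959.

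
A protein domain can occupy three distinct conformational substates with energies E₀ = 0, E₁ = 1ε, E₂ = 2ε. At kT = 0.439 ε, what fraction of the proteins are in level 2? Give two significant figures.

0.0094

Eᵢ/kT = 0, 2.278, 4.556.
Z = Σ e^(−Eᵢ/kT) = e^(−0) + e^(−2.278) + e^(−4.556) = 1.000 + 0.1025 + 0.01050 = 1.113.
P₂ = e^(−E₂/kT) / Z = 0.01050/1.113 = 0.0094.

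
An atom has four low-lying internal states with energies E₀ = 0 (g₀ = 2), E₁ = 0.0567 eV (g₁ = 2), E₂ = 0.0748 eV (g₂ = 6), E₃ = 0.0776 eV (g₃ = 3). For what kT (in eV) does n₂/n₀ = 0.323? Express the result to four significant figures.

n₂/n₀ = (g₂/g₀) exp[−(E₂−E₀)/kT] = 0.323.
⇒ (E₂−E₀)/kT = ln((6/2)/0.323) = ln(9.28793) = 2.22872.
kT = 0.0748 eV / 2.22872 = 0.03356 eV.

0.03356 eV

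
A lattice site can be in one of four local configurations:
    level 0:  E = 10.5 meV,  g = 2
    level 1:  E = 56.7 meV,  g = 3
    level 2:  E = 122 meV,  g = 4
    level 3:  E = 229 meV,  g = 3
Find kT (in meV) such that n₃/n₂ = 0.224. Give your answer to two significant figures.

n₃/n₂ = (g₃/g₂) exp[−(E₃−E₂)/kT] = 0.224.
⇒ (E₃−E₂)/kT = ln((3/4)/0.224) = ln(3.348) = 1.208.
kT = 107 meV / 1.208 = 89 meV.

89 meV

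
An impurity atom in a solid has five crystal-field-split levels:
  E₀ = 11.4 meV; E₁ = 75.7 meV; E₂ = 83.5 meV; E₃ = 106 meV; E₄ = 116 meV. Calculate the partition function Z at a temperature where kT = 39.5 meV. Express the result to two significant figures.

Eᵢ/kT = 0.2886, 1.916, 2.114, 2.684, 2.937.
Z = Σ e^(−Eᵢ/kT) = e^(−0.2886) + e^(−1.916) + e^(−2.114) + e^(−2.684) + e^(−2.937) = 0.7493 + 0.1472 + 0.1208 + 0.06829 + 0.05302 = 1.139.

Z = 1.1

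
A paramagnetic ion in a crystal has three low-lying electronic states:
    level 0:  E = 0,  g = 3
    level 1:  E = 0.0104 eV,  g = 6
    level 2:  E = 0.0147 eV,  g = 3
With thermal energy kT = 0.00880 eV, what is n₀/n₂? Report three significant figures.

n₀/n₂ = (g₀/g₂) exp[−(E₀−E₂)/kT] = (3/3) × exp(−(-0.0147 eV)/(0.00880 eV)) = (3/3) × exp(1.6705) = 5.31.

5.31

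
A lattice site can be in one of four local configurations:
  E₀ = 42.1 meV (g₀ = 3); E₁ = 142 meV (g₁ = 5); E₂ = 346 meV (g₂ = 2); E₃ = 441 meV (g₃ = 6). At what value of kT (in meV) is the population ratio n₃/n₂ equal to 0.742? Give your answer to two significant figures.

68 meV

n₃/n₂ = (g₃/g₂) exp[−(E₃−E₂)/kT] = 0.742.
⇒ (E₃−E₂)/kT = ln((6/2)/0.742) = ln(4.043) = 1.397.
kT = 95 meV / 1.397 = 68 meV.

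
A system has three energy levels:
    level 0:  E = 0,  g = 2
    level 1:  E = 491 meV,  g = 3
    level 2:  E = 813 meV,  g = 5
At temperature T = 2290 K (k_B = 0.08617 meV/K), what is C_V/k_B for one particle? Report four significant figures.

k_BT = 0.08617 × 2290 K = 197.329 meV.
Eᵢ/kT = 0, 2.48823, 4.12002.
Z = Σ gᵢe^(−Eᵢ/kT) = 2·e^(−0) + 3·e^(−2.48823) + 5·e^(−4.12002) = 2.00000 + 0.249171 + 0.0812209 = 2.33039.
⟨E⟩ = 80.8343 meV, ⟨E²⟩ = 48813.7 meV².
C_V/k_B = (⟨E²⟩ − ⟨E⟩²)/(kT)² = (48813.7 − 6534.18)/38938.7 = 1.086.

1.086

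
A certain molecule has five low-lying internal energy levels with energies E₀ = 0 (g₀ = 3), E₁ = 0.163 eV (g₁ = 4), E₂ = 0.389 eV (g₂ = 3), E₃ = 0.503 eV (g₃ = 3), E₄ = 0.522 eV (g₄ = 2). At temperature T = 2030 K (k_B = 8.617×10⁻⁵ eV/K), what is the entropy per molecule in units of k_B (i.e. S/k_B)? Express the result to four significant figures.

k_BT = 8.617×10⁻⁵ × 2030 K = 0.174925 eV.
Eᵢ/kT = 0, 0.931828, 2.22381, 2.87552, 2.98414.
Z = Σ gᵢe^(−Eᵢ/kT) = 3·e^(−0) + 4·e^(−0.931828) + 3·e^(−2.22381) + 3·e^(−2.87552) + 2·e^(−2.98414) = 3.00000 + 1.57533 + 0.324588 + 0.169160 + 0.101166 = 5.17024.
⟨E⟩ = Σ EᵢPᵢ = 0.100757 eV.
S/k_B = ln Z + ⟨E⟩/kT = ln(5.17024) + 0.100757/0.174925 = 1.64292 + 0.576001 = 2.219.

2.219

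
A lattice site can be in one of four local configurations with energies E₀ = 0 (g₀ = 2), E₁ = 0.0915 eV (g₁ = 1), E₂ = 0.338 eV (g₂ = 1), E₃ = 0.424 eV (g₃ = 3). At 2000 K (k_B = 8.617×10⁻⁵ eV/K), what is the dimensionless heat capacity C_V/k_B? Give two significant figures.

0.59

k_BT = 8.617×10⁻⁵ × 2000 K = 0.1723 eV.
Eᵢ/kT = 0, 0.5311, 1.962, 2.461.
Z = Σ gᵢe^(−Eᵢ/kT) = 2·e^(−0) + 1·e^(−0.5311) + 1·e^(−1.962) + 3·e^(−2.461) = 2.000 + 0.5880 + 0.1406 + 0.2560 = 2.985.
⟨E⟩ = 0.07031 eV, ⟨E²⟩ = 0.02245 eV².
C_V/k_B = (⟨E²⟩ − ⟨E⟩²)/(kT)² = (0.02245 − 0.004943)/0.02969 = 0.59.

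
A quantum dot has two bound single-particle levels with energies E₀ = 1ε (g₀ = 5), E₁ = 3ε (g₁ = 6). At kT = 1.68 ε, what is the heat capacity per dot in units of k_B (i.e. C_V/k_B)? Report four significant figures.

Eᵢ/kT = 0.595238, 1.78571.
Z = Σ gᵢe^(−Eᵢ/kT) = 5·e^(−0.595238) + 6·e^(−1.78571) = 2.75716 + 1.00607 = 3.76323.
⟨E⟩ = 1.53468 ε, ⟨E²⟩ = 3.13874 ε².
C_V/k_B = (⟨E²⟩ − ⟨E⟩²)/(kT)² = (3.13874 − 2.35524)/2.82240 = 0.2776.

0.2776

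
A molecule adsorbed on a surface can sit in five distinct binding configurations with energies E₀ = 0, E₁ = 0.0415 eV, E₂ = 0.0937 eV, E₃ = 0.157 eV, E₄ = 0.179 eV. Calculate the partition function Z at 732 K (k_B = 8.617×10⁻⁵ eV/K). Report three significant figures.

Z = 1.89

k_BT = 8.617×10⁻⁵ × 732 K = 0.063076 eV.
Eᵢ/kT = 0, 0.65794, 1.4855, 2.4891, 2.8378.
Z = Σ e^(−Eᵢ/kT) = e^(−0) + e^(−0.65794) + e^(−1.4855) + e^(−2.4891) + e^(−2.8378) = 1.0000 + 0.51792 + 0.22639 + 0.082985 + 0.058554 = 1.8858.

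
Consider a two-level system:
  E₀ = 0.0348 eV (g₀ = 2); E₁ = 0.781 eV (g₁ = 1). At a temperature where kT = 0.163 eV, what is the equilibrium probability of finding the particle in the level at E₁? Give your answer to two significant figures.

Eᵢ/kT = 0.2135, 4.791.
Z = Σ gᵢe^(−Eᵢ/kT) = 2·e^(−0.2135) + 1·e^(−4.791) = 1.616 + 0.008304 = 1.624.
P₁ = g₁ e^(−E₁/kT) / Z = 0.008304/1.624 = 0.0051.

0.0051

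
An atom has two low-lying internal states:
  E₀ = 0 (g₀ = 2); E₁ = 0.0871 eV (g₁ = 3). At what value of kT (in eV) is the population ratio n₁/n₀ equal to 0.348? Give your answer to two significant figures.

0.060 eV

n₁/n₀ = (g₁/g₀) exp[−(E₁−E₀)/kT] = 0.348.
⇒ (E₁−E₀)/kT = ln((3/2)/0.348) = ln(4.310) = 1.461.
kT = 0.0871 eV / 1.461 = 0.060 eV.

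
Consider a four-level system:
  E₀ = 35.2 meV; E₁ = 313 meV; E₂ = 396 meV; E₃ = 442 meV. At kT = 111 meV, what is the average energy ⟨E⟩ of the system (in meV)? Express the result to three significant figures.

Eᵢ/kT = 0.31712, 2.8198, 3.5676, 3.9820.
Z = Σ e^(−Eᵢ/kT) = e^(−0.31712) + e^(−2.8198) + e^(−3.5676) + e^(−3.9820) = 0.72824 + 0.059618 + 0.028224 + 0.018648 = 0.83473.
⟨E⟩ = Σ Eᵢ e^(−Eᵢ/kT) / Z = (35.2·0.72824 + 313·0.059618 + 396·0.028224 + 442·0.018648) / 0.83473 = 76.3 meV.

76.3 meV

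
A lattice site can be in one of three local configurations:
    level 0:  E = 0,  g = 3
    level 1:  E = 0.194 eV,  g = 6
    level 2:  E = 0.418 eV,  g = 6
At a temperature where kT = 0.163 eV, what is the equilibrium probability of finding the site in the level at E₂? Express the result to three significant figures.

Eᵢ/kT = 0, 1.1902, 2.5644.
Z = Σ gᵢe^(−Eᵢ/kT) = 3·e^(−0) + 6·e^(−1.1902) + 6·e^(−2.5644) = 3.0000 + 1.8250 + 0.46179 = 5.2868.
P₂ = g₂ e^(−E₂/kT) / Z = 0.46179/5.2868 = 0.0873.

0.0873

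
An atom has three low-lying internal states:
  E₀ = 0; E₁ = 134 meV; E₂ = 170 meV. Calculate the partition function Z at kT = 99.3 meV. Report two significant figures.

Z = 1.4

Eᵢ/kT = 0, 1.349, 1.712.
Z = Σ e^(−Eᵢ/kT) = e^(−0) + e^(−1.349) + e^(−1.712) = 1.000 + 0.2595 + 0.1805 = 1.440.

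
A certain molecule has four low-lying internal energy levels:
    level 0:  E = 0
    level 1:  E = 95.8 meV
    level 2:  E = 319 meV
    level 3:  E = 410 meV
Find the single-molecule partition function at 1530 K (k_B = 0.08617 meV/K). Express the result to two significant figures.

Z = 1.6

k_BT = 0.08617 × 1530 K = 131.8 meV.
Eᵢ/kT = 0, 0.7269, 2.420, 3.111.
Z = Σ e^(−Eᵢ/kT) = e^(−0) + e^(−0.7269) + e^(−2.420) + e^(−3.111) = 1.000 + 0.4834 + 0.08892 + 0.04456 = 1.617.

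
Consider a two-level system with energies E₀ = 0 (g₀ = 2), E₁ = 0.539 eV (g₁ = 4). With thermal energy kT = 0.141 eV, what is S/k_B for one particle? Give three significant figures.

Eᵢ/kT = 0, 3.8227.
Z = Σ gᵢe^(−Eᵢ/kT) = 2·e^(−0) + 4·e^(−3.8227) = 2.0000 + 0.087475 = 2.0875.
⟨E⟩ = Σ EᵢPᵢ = 0.022586 eV.
S/k_B = ln Z + ⟨E⟩/kT = ln(2.0875) + 0.022586/0.141 = 0.73597 + 0.16018 = 0.896.

0.896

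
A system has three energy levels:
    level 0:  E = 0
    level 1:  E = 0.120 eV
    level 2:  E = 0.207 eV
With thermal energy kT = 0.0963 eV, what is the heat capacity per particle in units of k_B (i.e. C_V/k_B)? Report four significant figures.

Eᵢ/kT = 0, 1.24611, 2.14953.
Z = Σ e^(−Eᵢ/kT) = e^(−0) + e^(−1.24611) + e^(−2.14953) = 1.00000 + 0.287621 + 0.116539 = 1.40416.
⟨E⟩ = 0.0417603 eV, ⟨E²⟩ = 0.00650590 eV².
C_V/k_B = (⟨E²⟩ − ⟨E⟩²)/(kT)² = (0.00650590 − 0.00174392)/0.00927369 = 0.5135.

0.5135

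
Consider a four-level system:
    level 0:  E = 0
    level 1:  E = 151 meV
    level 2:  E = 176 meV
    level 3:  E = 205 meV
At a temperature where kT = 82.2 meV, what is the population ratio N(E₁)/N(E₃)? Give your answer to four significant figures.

1.929

n₁/n₃ = exp[−(E₁−E₃)/kT] = exp(−(-54 meV)/(82.2 meV)) = exp(0.656934) = 1.929.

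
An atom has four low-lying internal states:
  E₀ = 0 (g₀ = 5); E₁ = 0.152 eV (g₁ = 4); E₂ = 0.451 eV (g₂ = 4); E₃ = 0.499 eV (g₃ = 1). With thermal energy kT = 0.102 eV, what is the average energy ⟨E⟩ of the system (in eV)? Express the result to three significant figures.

Eᵢ/kT = 0, 1.4902, 4.4216, 4.8922.
Z = Σ gᵢe^(−Eᵢ/kT) = 5·e^(−0) + 4·e^(−1.4902) + 4·e^(−4.4216) + 1·e^(−4.8922) = 5.0000 + 0.90131 + 0.048060 + 0.0075049 = 5.9569.
⟨E⟩ = Σ Eᵢ gᵢe^(−Eᵢ/kT) / Z = (0·5.0000 + 0.152·0.90131 + 0.451·0.048060 + 0.499·0.0075049) / 5.9569 = 0.0273 eV.

0.0273 eV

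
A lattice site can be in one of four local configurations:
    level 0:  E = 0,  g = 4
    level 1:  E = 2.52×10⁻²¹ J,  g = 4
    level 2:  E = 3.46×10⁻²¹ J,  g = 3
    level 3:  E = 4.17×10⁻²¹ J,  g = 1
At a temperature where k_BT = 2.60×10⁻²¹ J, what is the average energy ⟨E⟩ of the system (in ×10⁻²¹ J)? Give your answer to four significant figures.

1.137 ×10⁻²¹ J

Eᵢ/kT = 0, 0.969231, 1.33077, 1.60385.
Z = Σ gᵢe^(−Eᵢ/kT) = 4·e^(−0) + 4·e^(−0.969231) + 3·e^(−1.33077) + 1·e^(−1.60385) = 4.00000 + 1.51750 + 0.792821 + 0.201121 = 6.51144.
⟨E⟩ = Σ Eᵢ gᵢe^(−Eᵢ/kT) / Z = (0·4.00000 + 2.52·1.51750 + 3.46·0.792821 + 4.17·0.201121) / 6.51144 = 1.137 ×10⁻²¹ J.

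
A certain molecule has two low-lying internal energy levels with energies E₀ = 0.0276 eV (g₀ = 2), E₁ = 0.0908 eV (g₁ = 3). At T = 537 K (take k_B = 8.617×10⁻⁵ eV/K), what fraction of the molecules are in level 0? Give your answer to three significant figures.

0.723

k_BT = 8.617×10⁻⁵ × 537 K = 0.046273 eV.
Eᵢ/kT = 0.59646, 1.9623.
Z = Σ gᵢe^(−Eᵢ/kT) = 2·e^(−0.59646) + 3·e^(−1.9623) = 1.1015 + 0.42160 = 1.5231.
P₀ = g₀ e^(−E₀/kT) / Z = 1.1015/1.5231 = 0.723.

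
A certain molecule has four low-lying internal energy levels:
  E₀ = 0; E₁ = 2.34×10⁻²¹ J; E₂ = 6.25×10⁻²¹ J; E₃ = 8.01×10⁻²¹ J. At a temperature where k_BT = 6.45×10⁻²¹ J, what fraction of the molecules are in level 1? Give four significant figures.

Eᵢ/kT = 0, 0.362791, 0.968992, 1.24186.
Z = Σ e^(−Eᵢ/kT) = e^(−0) + e^(−0.362791) + e^(−0.968992) + e^(−1.24186) = 1.00000 + 0.695732 + 0.379465 + 0.288846 = 2.36404.
P₁ = e^(−E₁/kT) / Z = 0.695732/2.36404 = 0.2943.

0.2943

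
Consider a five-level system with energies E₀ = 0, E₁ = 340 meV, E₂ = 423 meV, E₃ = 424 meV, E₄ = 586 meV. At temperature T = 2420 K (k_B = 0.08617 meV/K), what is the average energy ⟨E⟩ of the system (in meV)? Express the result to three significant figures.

140 meV

k_BT = 0.08617 × 2420 K = 208.53 meV.
Eᵢ/kT = 0, 1.6305, 2.0285, 2.0333, 2.8101.
Z = Σ e^(−Eᵢ/kT) = e^(−0) + e^(−1.6305) + e^(−2.0285) + e^(−2.0333) + e^(−2.8101) = 1.0000 + 0.19583 + 0.13153 + 0.13090 + 0.060199 = 1.5185.
⟨E⟩ = Σ Eᵢ e^(−Eᵢ/kT) / Z = (0·1.0000 + 340·0.19583 + 423·0.13153 + 424·0.13090 + 586·0.060199) / 1.5185 = 140 meV.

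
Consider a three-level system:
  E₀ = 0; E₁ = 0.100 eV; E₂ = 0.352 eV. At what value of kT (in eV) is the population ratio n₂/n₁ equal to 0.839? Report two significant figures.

1.4 eV

n₂/n₁ = exp[−(E₂−E₁)/kT] = 0.839.
⇒ (E₂−E₁)/kT = ln(1/0.839) = ln(1.192) = 0.1756.
kT = 0.252 eV / 0.1756 = 1.4 eV.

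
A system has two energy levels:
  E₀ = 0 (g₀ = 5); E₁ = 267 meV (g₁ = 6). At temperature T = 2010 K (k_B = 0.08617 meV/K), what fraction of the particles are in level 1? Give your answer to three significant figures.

0.204

k_BT = 0.08617 × 2010 K = 173.20 meV.
Eᵢ/kT = 0, 1.5416.
Z = Σ gᵢe^(−Eᵢ/kT) = 5·e^(−0) + 6·e^(−1.5416) = 5.0000 + 1.2842 = 6.2842.
P₁ = g₁ e^(−E₁/kT) / Z = 1.2842/6.2842 = 0.204.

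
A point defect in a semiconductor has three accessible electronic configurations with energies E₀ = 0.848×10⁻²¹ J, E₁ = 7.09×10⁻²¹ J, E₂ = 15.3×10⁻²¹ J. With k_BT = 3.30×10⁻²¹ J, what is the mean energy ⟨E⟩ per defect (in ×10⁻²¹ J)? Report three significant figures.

Eᵢ/kT = 0.25697, 2.1485, 4.6364.
Z = Σ e^(−Eᵢ/kT) = e^(−0.25697) + e^(−2.1485) + e^(−4.6364) = 0.77339 + 0.11666 + 0.0096925 = 0.89974.
⟨E⟩ = Σ Eᵢ e^(−Eᵢ/kT) / Z = (0.848·0.77339 + 7.09·0.11666 + 15.3·0.0096925) / 0.89974 = 1.81 ×10⁻²¹ J.

1.81 ×10⁻²¹ J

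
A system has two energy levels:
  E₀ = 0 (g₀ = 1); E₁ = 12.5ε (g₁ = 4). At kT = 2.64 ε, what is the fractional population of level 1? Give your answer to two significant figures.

Eᵢ/kT = 0, 4.735.
Z = Σ gᵢe^(−Eᵢ/kT) = 1·e^(−0) + 4·e^(−4.735) = 1.000 + 0.03513 = 1.035.
P₁ = g₁ e^(−E₁/kT) / Z = 0.03513/1.035 = 0.034.

0.034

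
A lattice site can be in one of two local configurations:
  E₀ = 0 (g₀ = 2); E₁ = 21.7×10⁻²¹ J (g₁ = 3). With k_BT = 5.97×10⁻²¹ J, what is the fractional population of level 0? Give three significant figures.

Eᵢ/kT = 0, 3.6348.
Z = Σ gᵢe^(−Eᵢ/kT) = 2·e^(−0) + 3·e^(−3.6348) = 2.0000 + 0.079168 = 2.0792.
P₀ = g₀ e^(−E₀/kT) / Z = 2.0000/2.0792 = 0.962.

0.962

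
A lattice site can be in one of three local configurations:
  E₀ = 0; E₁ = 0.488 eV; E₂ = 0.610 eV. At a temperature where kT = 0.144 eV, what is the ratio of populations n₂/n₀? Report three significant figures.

n₂/n₀ = exp[−(E₂−E₀)/kT] = exp(−(0.610 eV)/(0.144 eV)) = exp(-4.2361) = 0.0145.

0.0145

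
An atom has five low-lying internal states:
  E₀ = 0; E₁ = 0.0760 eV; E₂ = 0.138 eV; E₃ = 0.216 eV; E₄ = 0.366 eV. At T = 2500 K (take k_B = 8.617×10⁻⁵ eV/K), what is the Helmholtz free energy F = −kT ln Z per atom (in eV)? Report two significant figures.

-0.22 eV

k_BT = 8.617×10⁻⁵ × 2500 K = 0.2154 eV.
Eᵢ/kT = 0, 0.3528, 0.6407, 1.003, 1.699.
Z = Σ e^(−Eᵢ/kT) = e^(−0) + e^(−0.3528) + e^(−0.6407) + e^(−1.003) + e^(−1.699) = 1.000 + 0.7027 + 0.5269 + 0.3668 + 0.1829 = 2.779.
F = −kT ln Z = −0.2154 × ln(2.779) = −0.2154 × 1.022 = -0.22 eV.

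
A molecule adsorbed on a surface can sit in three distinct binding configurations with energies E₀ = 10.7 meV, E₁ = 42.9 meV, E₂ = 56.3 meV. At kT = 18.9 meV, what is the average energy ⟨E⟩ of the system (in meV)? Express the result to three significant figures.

Eᵢ/kT = 0.56614, 2.2698, 2.9788.
Z = Σ e^(−Eᵢ/kT) = e^(−0.56614) + e^(−2.2698) + e^(−2.9788) = 0.56771 + 0.10333 + 0.050854 = 0.72189.
⟨E⟩ = Σ Eᵢ e^(−Eᵢ/kT) / Z = (10.7·0.56771 + 42.9·0.10333 + 56.3·0.050854) / 0.72189 = 18.5 meV.

18.5 meV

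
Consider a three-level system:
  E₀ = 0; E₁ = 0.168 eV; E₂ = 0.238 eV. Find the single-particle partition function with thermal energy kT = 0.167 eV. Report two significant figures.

Eᵢ/kT = 0, 1.006, 1.425.
Z = Σ e^(−Eᵢ/kT) = e^(−0) + e^(−1.006) + e^(−1.425) = 1.000 + 0.3657 + 0.2405 = 1.606.

Z = 1.6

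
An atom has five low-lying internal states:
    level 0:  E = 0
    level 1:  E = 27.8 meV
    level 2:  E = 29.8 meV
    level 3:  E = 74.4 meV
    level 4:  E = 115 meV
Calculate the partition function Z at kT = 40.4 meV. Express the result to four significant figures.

Eᵢ/kT = 0, 0.688119, 0.737624, 1.84158, 2.84653.
Z = Σ e^(−Eᵢ/kT) = e^(−0) + e^(−0.688119) + e^(−0.737624) + e^(−1.84158) + e^(−2.84653) = 1.00000 + 0.502520 + 0.478249 + 0.158567 + 0.0580454 = 2.19738.

Z = 2.197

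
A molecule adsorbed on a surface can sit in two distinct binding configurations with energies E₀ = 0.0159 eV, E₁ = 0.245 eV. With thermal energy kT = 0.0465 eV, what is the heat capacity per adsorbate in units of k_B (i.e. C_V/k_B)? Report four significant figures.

0.1734

Eᵢ/kT = 0.341935, 5.26882.
Z = Σ e^(−Eᵢ/kT) = e^(−0.341935) + e^(−5.26882) = 0.710394 + 0.00514968 = 0.715544.
⟨E⟩ = 0.0175488 eV, ⟨E²⟩ = 0.000682983 eV².
C_V/k_B = (⟨E²⟩ − ⟨E⟩²)/(kT)² = (0.000682983 − 0.000307960)/0.00216225 = 0.1734.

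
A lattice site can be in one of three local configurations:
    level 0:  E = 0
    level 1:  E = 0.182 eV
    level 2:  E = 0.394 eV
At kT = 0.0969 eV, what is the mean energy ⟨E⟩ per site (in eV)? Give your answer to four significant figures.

Eᵢ/kT = 0, 1.87822, 4.06605.
Z = Σ e^(−Eᵢ/kT) = e^(−0) + e^(−1.87822) + e^(−4.06605) = 1.00000 + 0.152862 + 0.0171450 = 1.17001.
⟨E⟩ = Σ Eᵢ e^(−Eᵢ/kT) / Z = (0·1.00000 + 0.182·0.152862 + 0.394·0.0171450) / 1.17001 = 0.02955 eV.

0.02955 eV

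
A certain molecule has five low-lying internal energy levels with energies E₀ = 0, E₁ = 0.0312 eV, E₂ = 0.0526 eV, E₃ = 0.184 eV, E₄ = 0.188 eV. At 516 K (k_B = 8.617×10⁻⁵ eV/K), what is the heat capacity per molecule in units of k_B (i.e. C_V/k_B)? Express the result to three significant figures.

0.449

k_BT = 8.617×10⁻⁵ × 516 K = 0.044464 eV.
Eᵢ/kT = 0, 0.70169, 1.1830, 4.1382, 4.2281.
Z = Σ e^(−Eᵢ/kT) = e^(−0) + e^(−0.70169) + e^(−1.1830) + e^(−4.1382) + e^(−4.2281) = 1.0000 + 0.49575 + 0.30636 + 0.015952 + 0.014580 = 1.8326.
⟨E⟩ = 0.020331 eV, ⟨E²⟩ = 0.0013018 eV².
C_V/k_B = (⟨E²⟩ − ⟨E⟩²)/(kT)² = (0.0013018 − 0.00041335)/0.0019770 = 0.449.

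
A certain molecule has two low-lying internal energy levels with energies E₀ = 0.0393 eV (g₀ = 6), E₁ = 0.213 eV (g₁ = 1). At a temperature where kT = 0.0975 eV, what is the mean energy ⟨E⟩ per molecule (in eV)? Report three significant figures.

0.0440 eV

Eᵢ/kT = 0.40308, 2.1846.
Z = Σ gᵢe^(−Eᵢ/kT) = 6·e^(−0.40308) + 1·e^(−2.1846) = 4.0096 + 0.11252 = 4.1221.
⟨E⟩ = Σ Eᵢ gᵢe^(−Eᵢ/kT) / Z = (0.0393·4.0096 + 0.213·0.11252) / 4.1221 = 0.0440 eV.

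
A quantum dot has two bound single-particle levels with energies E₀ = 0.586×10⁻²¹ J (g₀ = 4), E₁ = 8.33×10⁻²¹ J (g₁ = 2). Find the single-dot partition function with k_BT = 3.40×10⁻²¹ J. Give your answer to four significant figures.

Z = 3.539

Eᵢ/kT = 0.172353, 2.45000.
Z = Σ gᵢe^(−Eᵢ/kT) = 4·e^(−0.172353) + 2·e^(−2.45000) = 3.36673 + 0.172587 = 3.53932.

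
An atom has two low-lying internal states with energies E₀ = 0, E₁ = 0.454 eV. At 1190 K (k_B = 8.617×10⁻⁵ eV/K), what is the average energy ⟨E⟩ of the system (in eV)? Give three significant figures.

0.00536 eV

k_BT = 8.617×10⁻⁵ × 1190 K = 0.10254 eV.
Eᵢ/kT = 0, 4.4275.
Z = Σ e^(−Eᵢ/kT) = e^(−0) + e^(−4.4275) = 1.0000 + 0.011944 = 1.0119.
⟨E⟩ = Σ Eᵢ e^(−Eᵢ/kT) / Z = (0·1.0000 + 0.454·0.011944) / 1.0119 = 0.00536 eV.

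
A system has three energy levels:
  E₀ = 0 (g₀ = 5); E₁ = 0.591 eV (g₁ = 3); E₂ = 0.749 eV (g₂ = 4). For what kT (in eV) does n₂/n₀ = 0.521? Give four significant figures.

n₂/n₀ = (g₂/g₀) exp[−(E₂−E₀)/kT] = 0.521.
⇒ (E₂−E₀)/kT = ln((4/5)/0.521) = ln(1.53551) = 0.428863.
kT = 0.749 eV / 0.428863 = 1.746 eV.

1.746 eV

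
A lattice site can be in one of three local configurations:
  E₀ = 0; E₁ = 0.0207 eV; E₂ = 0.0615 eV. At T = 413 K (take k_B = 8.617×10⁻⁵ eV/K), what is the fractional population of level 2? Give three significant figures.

0.102

k_BT = 8.617×10⁻⁵ × 413 K = 0.035588 eV.
Eᵢ/kT = 0, 0.58166, 1.7281.
Z = Σ e^(−Eᵢ/kT) = e^(−0) + e^(−0.58166) + e^(−1.7281) = 1.0000 + 0.55897 + 0.17762 = 1.7366.
P₂ = e^(−E₂/kT) / Z = 0.17762/1.7366 = 0.102.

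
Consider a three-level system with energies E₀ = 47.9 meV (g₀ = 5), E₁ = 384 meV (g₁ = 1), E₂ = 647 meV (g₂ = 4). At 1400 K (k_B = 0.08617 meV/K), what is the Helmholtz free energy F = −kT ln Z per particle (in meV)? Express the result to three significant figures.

-148 meV

k_BT = 0.08617 × 1400 K = 120.64 meV.
Eᵢ/kT = 0.39705, 3.1830, 5.3631.
Z = Σ gᵢe^(−Eᵢ/kT) = 5·e^(−0.39705) + 1·e^(−3.1830) + 4·e^(−5.3631) = 3.3615 + 0.041461 + 0.018745 = 3.4217.
F = −kT ln Z = −120.64 × ln(3.4217) = −120.64 × 1.2301 = -148 meV.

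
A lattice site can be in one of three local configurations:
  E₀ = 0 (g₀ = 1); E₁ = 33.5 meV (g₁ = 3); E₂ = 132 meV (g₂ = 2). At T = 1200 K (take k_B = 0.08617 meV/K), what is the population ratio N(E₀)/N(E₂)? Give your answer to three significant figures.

k_BT = 0.08617 × 1200 K = 103.40 meV.
n₀/n₂ = (g₀/g₂) exp[−(E₀−E₂)/kT] = (1/2) × exp(−(-132 meV)/(103.40 meV)) = (1/2) × exp(1.2766) = 1.79.

1.79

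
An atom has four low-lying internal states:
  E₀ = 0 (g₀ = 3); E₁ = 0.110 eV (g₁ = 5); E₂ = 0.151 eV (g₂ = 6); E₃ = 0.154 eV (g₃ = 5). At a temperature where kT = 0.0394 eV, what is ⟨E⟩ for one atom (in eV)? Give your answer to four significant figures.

0.01945 eV

Eᵢ/kT = 0, 2.79188, 3.83249, 3.90863.
Z = Σ gᵢe^(−Eᵢ/kT) = 3·e^(−0) + 5·e^(−2.79188) + 6·e^(−3.83249) + 5·e^(−3.90863) = 3.00000 + 0.306529 + 0.129934 + 0.100340 = 3.53680.
⟨E⟩ = Σ Eᵢ gᵢe^(−Eᵢ/kT) / Z = (0·3.00000 + 0.110·0.306529 + 0.151·0.129934 + 0.154·0.100340) / 3.53680 = 0.01945 eV.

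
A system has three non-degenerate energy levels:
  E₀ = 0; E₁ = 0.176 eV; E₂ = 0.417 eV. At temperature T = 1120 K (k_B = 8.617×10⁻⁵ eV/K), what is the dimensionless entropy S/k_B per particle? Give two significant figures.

k_BT = 8.617×10⁻⁵ × 1120 K = 0.09651 eV.
Eᵢ/kT = 0, 1.824, 4.321.
Z = Σ e^(−Eᵢ/kT) = e^(−0) + e^(−1.824) + e^(−4.321) = 1.000 + 0.1614 + 0.01329 = 1.175.
⟨E⟩ = Σ EᵢPᵢ = 0.02889 eV.
S/k_B = ln Z + ⟨E⟩/kT = ln(1.175) + 0.02889/0.09651 = 0.1613 + 0.2993 = 0.46.

0.46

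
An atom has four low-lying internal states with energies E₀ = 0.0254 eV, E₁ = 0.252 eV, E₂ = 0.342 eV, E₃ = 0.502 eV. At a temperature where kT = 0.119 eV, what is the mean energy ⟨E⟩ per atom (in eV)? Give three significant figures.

0.0776 eV

Eᵢ/kT = 0.21345, 2.1176, 2.8739, 4.2185.
Z = Σ e^(−Eᵢ/kT) = e^(−0.21345) + e^(−2.1176) + e^(−2.8739) + e^(−4.2185) = 0.80779 + 0.12032 + 0.056478 + 0.014721 = 0.99931.
⟨E⟩ = Σ Eᵢ e^(−Eᵢ/kT) / Z = (0.0254·0.80779 + 0.252·0.12032 + 0.342·0.056478 + 0.502·0.014721) / 0.99931 = 0.0776 eV.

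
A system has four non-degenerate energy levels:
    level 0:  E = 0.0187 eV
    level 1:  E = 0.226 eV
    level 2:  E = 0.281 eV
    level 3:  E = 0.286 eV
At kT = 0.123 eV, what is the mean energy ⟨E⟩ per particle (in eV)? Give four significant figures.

Eᵢ/kT = 0.152033, 1.83740, 2.28455, 2.32520.
Z = Σ e^(−Eᵢ/kT) = e^(−0.152033) + e^(−1.83740) + e^(−2.28455) + e^(−2.32520) = 0.858960 + 0.159231 + 0.101820 + 0.0977639 = 1.21777.
⟨E⟩ = Σ Eᵢ e^(−Eᵢ/kT) / Z = (0.0187·0.858960 + 0.226·0.159231 + 0.281·0.101820 + 0.286·0.0977639) / 1.21777 = 0.08920 eV.

0.08920 eV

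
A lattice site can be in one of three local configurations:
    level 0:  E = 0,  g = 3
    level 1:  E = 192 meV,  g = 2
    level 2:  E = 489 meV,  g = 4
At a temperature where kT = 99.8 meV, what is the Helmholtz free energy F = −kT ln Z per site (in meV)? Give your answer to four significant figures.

Eᵢ/kT = 0, 1.92385, 4.89980.
Z = Σ gᵢe^(−Eᵢ/kT) = 3·e^(−0) + 2·e^(−1.92385) + 4·e^(−4.89980) = 3.00000 + 0.292087 + 0.0297923 = 3.32188.
F = −kT ln Z = −99.8 × ln(3.32188) = −99.8 × 1.20053 = -119.8 meV.

-119.8 meV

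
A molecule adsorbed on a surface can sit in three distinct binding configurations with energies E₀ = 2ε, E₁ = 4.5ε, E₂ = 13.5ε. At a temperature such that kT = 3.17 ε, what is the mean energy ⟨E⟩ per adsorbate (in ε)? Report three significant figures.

Eᵢ/kT = 0.63091, 1.4196, 4.2587.
Z = Σ e^(−Eᵢ/kT) = e^(−0.63091) + e^(−1.4196) + e^(−4.2587) = 0.53211 + 0.24181 + 0.014141 = 0.78806.
⟨E⟩ = Σ Eᵢ e^(−Eᵢ/kT) / Z = (2·0.53211 + 4.5·0.24181 + 13.5·0.014141) / 0.78806 = 2.97 ε.

2.97 ε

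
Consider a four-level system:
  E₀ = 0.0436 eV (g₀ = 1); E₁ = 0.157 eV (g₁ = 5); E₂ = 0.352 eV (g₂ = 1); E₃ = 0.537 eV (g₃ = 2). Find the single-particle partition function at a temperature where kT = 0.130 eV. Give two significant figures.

Z = 2.3

Eᵢ/kT = 0.3354, 1.208, 2.708, 4.131.
Z = Σ gᵢe^(−Eᵢ/kT) = 1·e^(−0.3354) + 5·e^(−1.208) + 1·e^(−2.708) + 2·e^(−4.131) = 0.7151 + 1.494 + 0.06667 + 0.03213 = 2.308.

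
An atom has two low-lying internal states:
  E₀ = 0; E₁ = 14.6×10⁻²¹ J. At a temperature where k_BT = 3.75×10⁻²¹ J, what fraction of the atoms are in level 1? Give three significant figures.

0.0200

Eᵢ/kT = 0, 3.8933.
Z = Σ e^(−Eᵢ/kT) = e^(−0) + e^(−3.8933) = 1.0000 + 0.020378 = 1.0204.
P₁ = e^(−E₁/kT) / Z = 0.020378/1.0204 = 0.0200.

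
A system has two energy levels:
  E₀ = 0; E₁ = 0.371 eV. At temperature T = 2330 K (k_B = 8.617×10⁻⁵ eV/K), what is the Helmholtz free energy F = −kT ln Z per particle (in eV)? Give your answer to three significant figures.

k_BT = 8.617×10⁻⁵ × 2330 K = 0.20078 eV.
Eᵢ/kT = 0, 1.8478.
Z = Σ e^(−Eᵢ/kT) = e^(−0) + e^(−1.8478) = 1.0000 + 0.15758 = 1.1576.
F = −kT ln Z = −0.20078 × ln(1.1576) = −0.20078 × 0.14635 = -0.0294 eV.

-0.0294 eV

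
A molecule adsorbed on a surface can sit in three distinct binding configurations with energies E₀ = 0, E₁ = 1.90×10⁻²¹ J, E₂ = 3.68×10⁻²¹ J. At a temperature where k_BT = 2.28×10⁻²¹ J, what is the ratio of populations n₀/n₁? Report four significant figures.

2.301

n₀/n₁ = exp[−(E₀−E₁)/kT] = exp(−(-1.90 ×10⁻²¹ J)/(2.28 ×10⁻²¹ J)) = exp(0.833333) = 2.301.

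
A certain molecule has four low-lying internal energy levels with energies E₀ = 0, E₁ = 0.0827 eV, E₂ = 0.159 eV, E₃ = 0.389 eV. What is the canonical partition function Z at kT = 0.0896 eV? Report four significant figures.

Eᵢ/kT = 0, 0.922991, 1.77455, 4.34152.
Z = Σ e^(−Eᵢ/kT) = e^(−0) + e^(−0.922991) + e^(−1.77455) + e^(−4.34152) = 1.00000 + 0.397329 + 0.169560 + 0.0130167 = 1.57991.

Z = 1.580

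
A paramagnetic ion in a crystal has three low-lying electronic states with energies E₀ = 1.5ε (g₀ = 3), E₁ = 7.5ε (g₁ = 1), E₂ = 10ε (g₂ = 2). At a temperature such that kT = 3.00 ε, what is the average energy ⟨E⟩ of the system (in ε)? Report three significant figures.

Eᵢ/kT = 0.50000, 2.5000, 3.3333.
Z = Σ gᵢe^(−Eᵢ/kT) = 3·e^(−0.50000) + 1·e^(−2.5000) + 2·e^(−3.3333) = 1.8196 + 0.082085 + 0.071350 = 1.9730.
⟨E⟩ = Σ Eᵢ gᵢe^(−Eᵢ/kT) / Z = (1.5·1.8196 + 7.5·0.082085 + 10·0.071350) / 1.9730 = 2.06 ε.

2.06 ε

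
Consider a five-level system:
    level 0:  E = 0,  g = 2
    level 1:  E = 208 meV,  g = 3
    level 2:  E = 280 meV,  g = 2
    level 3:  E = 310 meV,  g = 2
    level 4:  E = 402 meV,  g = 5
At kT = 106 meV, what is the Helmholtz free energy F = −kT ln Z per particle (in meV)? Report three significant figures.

Eᵢ/kT = 0, 1.9623, 2.6415, 2.9245, 3.7925.
Z = Σ gᵢe^(−Eᵢ/kT) = 2·e^(−0) + 3·e^(−1.9623) + 2·e^(−2.6415) + 2·e^(−2.9245) + 5·e^(−3.7925) = 2.0000 + 0.42160 + 0.14251 + 0.10738 + 0.11270 = 2.7842.
F = −kT ln Z = −106 × ln(2.7842) = −106 × 1.0240 = -109 meV.

-109 meV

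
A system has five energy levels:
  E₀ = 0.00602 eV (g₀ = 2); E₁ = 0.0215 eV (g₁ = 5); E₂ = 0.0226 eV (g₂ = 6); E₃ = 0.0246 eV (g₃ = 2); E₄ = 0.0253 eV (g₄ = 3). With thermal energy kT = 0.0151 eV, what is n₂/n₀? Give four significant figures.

1.001

n₂/n₀ = (g₂/g₀) exp[−(E₂−E₀)/kT] = (6/2) × exp(−(0.01658 eV)/(0.0151 eV)) = (6/2) × exp(-1.09801) = 1.001.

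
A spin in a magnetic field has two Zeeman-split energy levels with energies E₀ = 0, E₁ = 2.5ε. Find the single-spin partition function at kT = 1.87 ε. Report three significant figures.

Z = 1.26

Eᵢ/kT = 0, 1.3369.
Z = Σ e^(−Eᵢ/kT) = e^(−0) + e^(−1.3369) = 1.0000 + 0.26266 = 1.2627.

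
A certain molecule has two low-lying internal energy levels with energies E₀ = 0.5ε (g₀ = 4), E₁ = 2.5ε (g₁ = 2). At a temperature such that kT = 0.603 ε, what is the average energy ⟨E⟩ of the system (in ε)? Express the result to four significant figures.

Eᵢ/kT = 0.829187, 4.14594.
Z = Σ gᵢe^(−Eᵢ/kT) = 4·e^(−0.829187) + 2·e^(−4.14594) = 1.74562 + 0.0316571 = 1.77728.
⟨E⟩ = Σ Eᵢ gᵢe^(−Eᵢ/kT) / Z = (0.5·1.74562 + 2.5·0.0316571) / 1.77728 = 0.5356 ε.

0.5356 ε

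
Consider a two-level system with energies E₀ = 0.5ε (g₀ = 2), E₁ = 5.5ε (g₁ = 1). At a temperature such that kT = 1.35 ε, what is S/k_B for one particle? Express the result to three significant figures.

0.750

Eᵢ/kT = 0.37037, 4.0741.
Z = Σ gᵢe^(−Eᵢ/kT) = 2·e^(−0.37037) + 1·e^(−4.0741) = 1.3810 + 0.017008 = 1.3980.
⟨E⟩ = Σ EᵢPᵢ = 0.56083 ε.
S/k_B = ln Z + ⟨E⟩/kT = ln(1.3980) + 0.56083/1.35 = 0.33504 + 0.41543 = 0.750.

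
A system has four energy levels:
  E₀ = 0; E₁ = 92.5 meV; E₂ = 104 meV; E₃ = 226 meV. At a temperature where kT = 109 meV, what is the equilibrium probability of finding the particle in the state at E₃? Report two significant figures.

Eᵢ/kT = 0, 0.8486, 0.9541, 2.073.
Z = Σ e^(−Eᵢ/kT) = e^(−0) + e^(−0.8486) + e^(−0.9541) + e^(−2.073) = 1.000 + 0.4280 + 0.3852 + 0.1258 = 1.939.
P₃ = e^(−E₃/kT) / Z = 0.1258/1.939 = 0.065.

0.065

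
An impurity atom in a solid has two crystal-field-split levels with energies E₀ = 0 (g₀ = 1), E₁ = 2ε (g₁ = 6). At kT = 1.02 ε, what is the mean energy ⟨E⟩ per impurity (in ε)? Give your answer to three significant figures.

0.916 ε

Eᵢ/kT = 0, 1.9608.
Z = Σ gᵢe^(−Eᵢ/kT) = 1·e^(−0) + 6·e^(−1.9608) = 1.0000 + 0.84447 = 1.8445.
⟨E⟩ = Σ Eᵢ gᵢe^(−Eᵢ/kT) / Z = (0·1.0000 + 2·0.84447) / 1.8445 = 0.916 ε.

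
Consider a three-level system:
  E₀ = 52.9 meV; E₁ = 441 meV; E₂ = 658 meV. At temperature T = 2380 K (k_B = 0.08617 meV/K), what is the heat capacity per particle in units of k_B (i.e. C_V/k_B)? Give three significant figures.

0.694

k_BT = 0.08617 × 2380 K = 205.08 meV.
Eᵢ/kT = 0.25795, 2.1504, 3.2085.
Z = Σ e^(−Eᵢ/kT) = e^(−0.25795) + e^(−2.1504) + e^(−3.2085) = 0.77263 + 0.11644 + 0.040417 = 0.92949.
⟨E⟩ = 127.83 meV, ⟨E²⟩ = 45516 meV².
C_V/k_B = (⟨E²⟩ − ⟨E⟩²)/(kT)² = (45516 − 16341)/42058 = 0.694.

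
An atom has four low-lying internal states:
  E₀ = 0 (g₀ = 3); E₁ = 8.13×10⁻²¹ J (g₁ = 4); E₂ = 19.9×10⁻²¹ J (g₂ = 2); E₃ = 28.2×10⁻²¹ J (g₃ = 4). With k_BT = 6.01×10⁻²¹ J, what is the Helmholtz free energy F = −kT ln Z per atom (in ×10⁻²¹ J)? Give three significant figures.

-8.54 ×10⁻²¹ J

Eᵢ/kT = 0, 1.3527, 3.3111, 4.6922.
Z = Σ gᵢe^(−Eᵢ/kT) = 3·e^(−0) + 4·e^(−1.3527) + 2·e^(−3.3111) + 4·e^(−4.6922) = 3.0000 + 1.0342 + 0.072952 + 0.036666 = 4.1438.
F = −kT ln Z = −6.01 × ln(4.1438) = −6.01 × 1.4216 = -8.54 ×10⁻²¹ J.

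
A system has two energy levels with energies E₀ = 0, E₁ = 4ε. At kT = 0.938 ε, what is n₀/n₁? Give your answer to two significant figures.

n₀/n₁ = exp[−(E₀−E₁)/kT] = exp(−(-4ε)/(0.938ε)) = exp(4.264) = 71.

71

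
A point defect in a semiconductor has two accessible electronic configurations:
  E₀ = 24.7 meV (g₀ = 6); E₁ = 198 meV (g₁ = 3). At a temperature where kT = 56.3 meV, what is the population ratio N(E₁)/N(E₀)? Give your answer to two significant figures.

0.023

n₁/n₀ = (g₁/g₀) exp[−(E₁−E₀)/kT] = (3/6) × exp(−(173.3 meV)/(56.3 meV)) = (3/6) × exp(-3.078) = 0.023.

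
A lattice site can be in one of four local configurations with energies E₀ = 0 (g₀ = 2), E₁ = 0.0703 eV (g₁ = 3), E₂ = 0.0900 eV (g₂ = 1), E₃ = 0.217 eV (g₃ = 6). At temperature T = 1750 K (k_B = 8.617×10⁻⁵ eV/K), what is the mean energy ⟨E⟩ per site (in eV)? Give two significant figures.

0.084 eV

k_BT = 8.617×10⁻⁵ × 1750 K = 0.1508 eV.
Eᵢ/kT = 0, 0.4662, 0.5968, 1.439.
Z = Σ gᵢe^(−Eᵢ/kT) = 2·e^(−0) + 3·e^(−0.4662) + 1·e^(−0.5968) + 6·e^(−1.439) = 2.000 + 1.882 + 0.5506 + 1.423 = 5.856.
⟨E⟩ = Σ Eᵢ gᵢe^(−Eᵢ/kT) / Z = (0·2.000 + 0.0703·1.882 + 0.0900·0.5506 + 0.217·1.423) / 5.856 = 0.084 eV.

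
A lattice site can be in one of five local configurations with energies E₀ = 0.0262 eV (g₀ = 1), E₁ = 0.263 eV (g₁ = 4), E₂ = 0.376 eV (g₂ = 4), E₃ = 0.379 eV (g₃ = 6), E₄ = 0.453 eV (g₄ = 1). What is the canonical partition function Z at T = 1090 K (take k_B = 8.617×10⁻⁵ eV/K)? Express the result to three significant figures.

Z = 1.19

k_BT = 8.617×10⁻⁵ × 1090 K = 0.093925 eV.
Eᵢ/kT = 0.27895, 2.8001, 4.0032, 4.0351, 4.8230.
Z = Σ gᵢe^(−Eᵢ/kT) = 1·e^(−0.27895) + 4·e^(−2.8001) + 4·e^(−4.0032) + 6·e^(−4.0351) + 1·e^(−4.8230) = 0.75658 + 0.24322 + 0.073028 + 0.10610 + 0.0080426 = 1.1870.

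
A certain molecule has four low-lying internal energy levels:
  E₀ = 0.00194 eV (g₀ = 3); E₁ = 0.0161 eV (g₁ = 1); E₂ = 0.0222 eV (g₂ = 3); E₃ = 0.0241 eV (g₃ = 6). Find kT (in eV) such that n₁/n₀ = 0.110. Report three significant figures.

0.0128 eV

n₁/n₀ = (g₁/g₀) exp[−(E₁−E₀)/kT] = 0.110.
⇒ (E₁−E₀)/kT = ln((1/3)/0.110) = ln(3.0303) = 1.1087.
kT = 0.01416 eV / 1.1087 = 0.0128 eV.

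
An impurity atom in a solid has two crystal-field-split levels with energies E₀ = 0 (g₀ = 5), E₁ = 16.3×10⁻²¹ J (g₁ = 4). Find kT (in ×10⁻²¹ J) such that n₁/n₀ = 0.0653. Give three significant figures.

6.51 ×10⁻²¹ J

n₁/n₀ = (g₁/g₀) exp[−(E₁−E₀)/kT] = 0.0653.
⇒ (E₁−E₀)/kT = ln((4/5)/0.0653) = ln(12.251) = 2.5056.
kT = 16.3 ×10⁻²¹ J / 2.5056 = 6.51 ×10⁻²¹ J.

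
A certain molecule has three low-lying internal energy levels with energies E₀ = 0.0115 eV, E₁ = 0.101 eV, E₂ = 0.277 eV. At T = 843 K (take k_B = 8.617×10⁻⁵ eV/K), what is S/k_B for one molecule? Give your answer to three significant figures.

0.620

k_BT = 8.617×10⁻⁵ × 843 K = 0.072641 eV.
Eᵢ/kT = 0.15831, 1.3904, 3.8133.
Z = Σ e^(−Eᵢ/kT) = e^(−0.15831) + e^(−1.3904) + e^(−3.8133) = 0.85359 + 0.24898 + 0.022075 = 1.1246.
⟨E⟩ = Σ EᵢPᵢ = 0.036527 eV.
S/k_B = ln Z + ⟨E⟩/kT = ln(1.1246) + 0.036527/0.072641 = 0.11743 + 0.50284 = 0.620.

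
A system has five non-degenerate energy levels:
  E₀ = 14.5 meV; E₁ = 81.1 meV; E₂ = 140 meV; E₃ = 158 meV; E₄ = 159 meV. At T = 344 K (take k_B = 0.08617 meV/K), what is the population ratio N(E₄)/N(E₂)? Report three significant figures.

k_BT = 0.08617 × 344 K = 29.642 meV.
n₄/n₂ = exp[−(E₄−E₂)/kT] = exp(−(19 meV)/(29.642 meV)) = exp(-0.64098) = 0.527.

0.527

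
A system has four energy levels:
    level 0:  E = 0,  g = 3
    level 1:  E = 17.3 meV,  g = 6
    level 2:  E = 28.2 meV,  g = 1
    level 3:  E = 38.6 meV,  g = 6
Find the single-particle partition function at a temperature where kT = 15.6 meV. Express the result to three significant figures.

Z = 5.65

Eᵢ/kT = 0, 1.1090, 1.8077, 2.4744.
Z = Σ gᵢe^(−Eᵢ/kT) = 3·e^(−0) + 6·e^(−1.1090) + 1·e^(−1.8077) + 6·e^(−2.4744) = 3.0000 + 1.9793 + 0.16403 + 0.50528 = 5.6486.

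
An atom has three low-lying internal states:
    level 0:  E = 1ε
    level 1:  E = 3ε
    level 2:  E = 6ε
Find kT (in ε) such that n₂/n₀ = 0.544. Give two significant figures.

n₂/n₀ = exp[−(E₂−E₀)/kT] = 0.544.
⇒ (E₂−E₀)/kT = ln(1/0.544) = ln(1.838) = 0.6087.
kT = 5ε / 0.6087 = 8.2 ε.

8.2 ε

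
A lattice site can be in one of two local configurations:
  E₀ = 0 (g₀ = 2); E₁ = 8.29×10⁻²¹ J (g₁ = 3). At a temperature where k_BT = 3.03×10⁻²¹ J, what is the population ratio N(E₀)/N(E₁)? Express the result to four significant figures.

n₀/n₁ = (g₀/g₁) exp[−(E₀−E₁)/kT] = (2/3) × exp(−(-8.29 ×10⁻²¹ J)/(3.03 ×10⁻²¹ J)) = (2/3) × exp(2.73597) = 10.28.

10.28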